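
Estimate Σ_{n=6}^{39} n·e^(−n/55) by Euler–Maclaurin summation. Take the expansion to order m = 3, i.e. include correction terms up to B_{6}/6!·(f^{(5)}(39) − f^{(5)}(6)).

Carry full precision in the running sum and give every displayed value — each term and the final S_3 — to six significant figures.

S_3 ≈ 476.376

∫_6^39 x·e^(−x/55) dx evaluates to 464.145.
Boundary: ½(f(6) + f(39)) = ½(5.37989 + 19.1916) = 12.2857.
Running total after boundary: 476.431.
Order-1 term: 1/12 · (0.143154 − 0.798833) = -0.0546399.
Running total after k=1: 476.376.
Order-2 term: −1/720 · (0.000372673 − 0.000856903) = 6.72541e-07.
Running total after k=2: 476.376.
Order-3 term: 1/30240 · (2.30751e-07 − 4.79249e-07) = -8.21752e-12.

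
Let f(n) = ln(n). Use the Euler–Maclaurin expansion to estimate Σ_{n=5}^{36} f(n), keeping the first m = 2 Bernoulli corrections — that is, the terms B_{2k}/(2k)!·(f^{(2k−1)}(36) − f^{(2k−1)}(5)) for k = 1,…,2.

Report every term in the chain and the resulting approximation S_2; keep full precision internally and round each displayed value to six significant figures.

S_2 ≈ 92.5416

∫_5^36 ln(x) dx evaluates to 89.9595.
½[f(5) + f(36)] = ½[1.60944 + 3.58352] = 2.59648.
So far: 92.5560.
k=1: B_{2}/(2)! × [f^{(1)}(36) − f^{(1)}(5)] = 1/12 × (0.0277778 − 0.200000) = -0.0143519.
Partial sum through k=1: 92.5416.
k=2: B_{4}/(4)! × [f^{(3)}(36) − f^{(3)}(5)] = −1/720 × (4.28669e-05 − 0.0160000) = 2.21627e-05.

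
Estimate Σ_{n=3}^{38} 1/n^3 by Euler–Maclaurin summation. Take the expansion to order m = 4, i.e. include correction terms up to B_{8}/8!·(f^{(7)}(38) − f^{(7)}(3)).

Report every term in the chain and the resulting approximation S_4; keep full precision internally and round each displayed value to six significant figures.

S_4 ≈ 0.0767191

∫_3^38 1/x^3 dx evaluates to 0.0552093.
Endpoint term: (f(3) + f(38))/2 = (0.0370370 + 1.82242e-05)/2 = 0.0185276.
Running total after boundary: 0.0737369.
k=1: B_{2}/(2)! × [f^{(1)}(38) − f^{(1)}(3)] = 1/12 × (-1.43876e-06 − (-0.0370370)) = 0.00308630.
Partial sum through k=1: 0.0768232.
k=2: B_{4}/(4)! × [f^{(3)}(38) − f^{(3)}(3)] = −1/720 × (-1.99274e-08 − (-0.0823045)) = -0.000114312.
Partial sum through k=2: 0.0767089.
k=3: B_{6}/(6)! × [f^{(5)}(38) − f^{(5)}(3)] = 1/30240 × (-5.79605e-10 − (-0.384088)) = 1.27013e-05.
Partial sum through k=3: 0.0767216.
k=4: B_{8}/(8)! × [f^{(7)}(38) − f^{(7)}(3)] = −1/1209600 × (-2.88999e-11 − (-3.07270)) = -2.54026e-06.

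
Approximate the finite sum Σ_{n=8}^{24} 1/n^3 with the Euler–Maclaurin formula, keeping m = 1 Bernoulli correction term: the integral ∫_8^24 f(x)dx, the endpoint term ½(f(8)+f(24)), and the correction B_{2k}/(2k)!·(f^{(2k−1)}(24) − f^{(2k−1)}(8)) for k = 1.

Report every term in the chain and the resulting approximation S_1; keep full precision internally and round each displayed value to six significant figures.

S_1 ≈ 0.00801746

The integral term ∫_8^24 1/x^3 dx = 0.00694444.
Boundary: ½(f(8) + f(24)) = ½(0.00195312 + 7.23380e-05) = 0.00101273.
Running total after boundary: 0.00795718.
Correction k=1: B_{2}/2! · (f^{(1)}(24) − f^{(1)}(8)) = 1/12 · (-9.04225e-06 − (-0.000732422)) = 6.02816e-05.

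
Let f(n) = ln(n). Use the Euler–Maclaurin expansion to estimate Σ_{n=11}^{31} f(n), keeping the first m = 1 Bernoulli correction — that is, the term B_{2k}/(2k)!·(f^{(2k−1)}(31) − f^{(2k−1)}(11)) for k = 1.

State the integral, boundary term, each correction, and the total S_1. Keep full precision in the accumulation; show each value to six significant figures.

S_1 ≈ 62.9878

Integral: ∫_11^31 ln(x) dx = 60.0768.
Endpoint term: (f(11) + f(31))/2 = (2.39790 + 3.43399)/2 = 2.91594.
So far: 62.9927.
Correction k=1: B_{2}/2! · (f^{(1)}(31) − f^{(1)}(11)) = 1/12 · (0.0322581 − 0.0909091) = -0.00488759.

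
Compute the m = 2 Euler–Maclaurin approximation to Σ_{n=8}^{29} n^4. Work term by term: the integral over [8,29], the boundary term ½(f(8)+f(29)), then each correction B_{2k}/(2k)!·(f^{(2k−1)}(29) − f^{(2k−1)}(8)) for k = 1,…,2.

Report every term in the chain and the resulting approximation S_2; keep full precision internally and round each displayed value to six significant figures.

Integral: ∫_8^29 x^4 dx = 4.09568e+06.
½[f(8) + f(29)] = ½[4096.00 + 707281] = 355688.
Integral + boundary = 4.45136e+06.
k=1: B_{2}/(2)! × [f^{(1)}(29) − f^{(1)}(8)] = 1/12 × (97556.0 − 2048.00) = 7959.00.
Partial sum through k=1: 4.45932e+06.
k=2: B_{4}/(4)! × [f^{(3)}(29) − f^{(3)}(8)] = −1/720 × (696.000 − 192.000) = -0.700000.

S_2 ≈ 4.45932e+06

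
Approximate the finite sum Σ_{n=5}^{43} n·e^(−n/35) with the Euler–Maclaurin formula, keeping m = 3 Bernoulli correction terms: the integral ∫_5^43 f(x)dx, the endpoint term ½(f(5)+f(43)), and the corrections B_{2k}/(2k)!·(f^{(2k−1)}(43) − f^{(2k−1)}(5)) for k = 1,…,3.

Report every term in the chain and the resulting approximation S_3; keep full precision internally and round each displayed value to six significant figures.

∫_5^43 x·e^(−x/35) dx evaluates to 414.530.
Endpoint term: (f(5) + f(43))/2 = (4.33439 + 12.5865)/2 = 8.46047.
So far: 422.990.
Order-1 term: 1/12 · (-0.0669052 − 0.743038) = -0.0674953.
Partial sum through k=1: 422.923.
Order-2 term: −1/720 · (0.000423278 − 0.00202187) = 2.22027e-06.
Partial sum through k=2: 422.923.
Order-3 term: 1/30240 · (7.35651e-07 − 2.80586e-06) = -6.84594e-11.

S_3 ≈ 422.923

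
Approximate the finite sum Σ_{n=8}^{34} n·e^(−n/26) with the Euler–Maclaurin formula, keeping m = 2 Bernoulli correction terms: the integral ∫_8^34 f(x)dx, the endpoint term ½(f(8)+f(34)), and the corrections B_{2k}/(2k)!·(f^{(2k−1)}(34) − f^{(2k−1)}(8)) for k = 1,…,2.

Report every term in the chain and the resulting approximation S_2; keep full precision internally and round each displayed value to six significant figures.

S_2 ≈ 235.462

Integral: ∫_8^34 x·e^(−x/26) dx = 227.973.
Boundary: ½(f(8) + f(34)) = ½(5.88113 + 9.19508) = 7.53810.
Running total after boundary: 235.511.
k=1: B_{2}/(2)! × [f^{(1)}(34) − f^{(1)}(8)] = 1/12 × (-0.0832134 − 0.508944) = -0.0493465.
Running total after k=1: 235.462.
k=2: B_{4}/(4)! × [f^{(3)}(34) − f^{(3)}(8)] = −1/720 × (0.000677032 − 0.00292785) = 3.12614e-06.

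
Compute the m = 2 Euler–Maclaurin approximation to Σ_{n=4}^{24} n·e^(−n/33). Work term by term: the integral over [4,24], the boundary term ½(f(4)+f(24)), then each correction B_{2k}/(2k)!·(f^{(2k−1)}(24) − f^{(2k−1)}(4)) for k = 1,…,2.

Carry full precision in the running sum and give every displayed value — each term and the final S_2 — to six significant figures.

The integral term ∫_4^24 x·e^(−x/33) dx = 172.672.
Boundary: ½(f(4) + f(24)) = ½(3.54338 + 11.5974) = 7.57039.
Integral + boundary = 180.242.
Order-1 term: 1/12 · (0.131789 − 0.778471) = -0.0538902.
Running total after k=1: 180.188.
Order-2 term: −1/720 · (0.00100848 − 0.00234175) = 1.85175e-06.

S_2 ≈ 180.188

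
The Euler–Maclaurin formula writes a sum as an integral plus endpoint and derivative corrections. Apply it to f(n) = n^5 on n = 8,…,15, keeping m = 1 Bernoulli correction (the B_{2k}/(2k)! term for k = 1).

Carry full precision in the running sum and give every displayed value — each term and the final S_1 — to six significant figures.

The integral term ∫_8^15 x^5 dx = 1.85475e+06.
Boundary: ½(f(8) + f(15)) = ½(32768.0 + 759375) = 396072.
So far: 2.25082e+06.
k=1: B_{2}/(2)! × [f^{(1)}(15) − f^{(1)}(8)] = 1/12 × (253125 − 20480.0) = 19387.1.

S_1 ≈ 2.27021e+06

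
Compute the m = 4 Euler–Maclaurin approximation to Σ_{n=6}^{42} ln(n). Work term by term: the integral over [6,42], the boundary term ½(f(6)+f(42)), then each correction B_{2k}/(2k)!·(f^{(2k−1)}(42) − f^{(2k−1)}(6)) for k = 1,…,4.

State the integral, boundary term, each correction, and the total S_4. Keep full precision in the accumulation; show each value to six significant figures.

Integral: ∫_6^42 ln(x) dx = 110.232.
½[f(6) + f(42)] = ½[1.79176 + 3.73767] = 2.76471.
Running total after boundary: 112.996.
k=1: B_{2}/(2)! × [f^{(1)}(42) − f^{(1)}(6)] = 1/12 × (0.0238095 − 0.166667) = -0.0119048.
After k=1: 112.984.
k=2: B_{4}/(4)! × [f^{(3)}(42) − f^{(3)}(6)] = −1/720 × (2.69949e-05 − 0.00925926) = 1.28226e-05.
After k=2: 112.984.
k=3: B_{6}/(6)! × [f^{(5)}(42) − f^{(5)}(6)] = 1/30240 × (1.83639e-07 − 0.00308642) = -1.02058e-07.
After k=3: 112.984.
k=4: B_{8}/(8)! × [f^{(7)}(42) − f^{(7)}(6)] = −1/1209600 × (3.12311e-09 − 0.00257202) = 2.12633e-09.

S_4 ≈ 112.984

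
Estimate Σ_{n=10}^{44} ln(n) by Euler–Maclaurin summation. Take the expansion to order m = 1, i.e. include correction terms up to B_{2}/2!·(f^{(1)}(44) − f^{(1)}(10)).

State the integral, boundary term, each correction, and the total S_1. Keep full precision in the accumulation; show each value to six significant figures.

Integral: ∫_10^44 ln(x) dx = 109.478.
Boundary: ½(f(10) + f(44)) = ½(2.30259 + 3.78419) = 3.04339.
So far: 112.522.
Order-1 term: 1/12 · (0.0227273 − 0.100000) = -0.00643939.

S_1 ≈ 112.515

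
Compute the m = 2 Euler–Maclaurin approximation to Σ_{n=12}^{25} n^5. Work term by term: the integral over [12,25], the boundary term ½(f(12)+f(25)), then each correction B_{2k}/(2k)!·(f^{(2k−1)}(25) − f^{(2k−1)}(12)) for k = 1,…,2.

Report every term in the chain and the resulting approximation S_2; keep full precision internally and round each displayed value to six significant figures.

Integral: ∫_12^25 x^5 dx = 4.01924e+07.
Endpoint term: (f(12) + f(25))/2 = (248832 + 9.76562e+06)/2 = 5.00723e+06.
Integral + boundary = 4.51997e+07.
k=1: B_{2}/(2)! × [f^{(1)}(25) − f^{(1)}(12)] = 1/12 × (1.95312e+06 − 103680) = 154120.
Partial sum through k=1: 4.53538e+07.
k=2: B_{4}/(4)! × [f^{(3)}(25) − f^{(3)}(12)] = −1/720 × (37500.0 − 8640.00) = -40.0833.

S_2 ≈ 4.53537e+07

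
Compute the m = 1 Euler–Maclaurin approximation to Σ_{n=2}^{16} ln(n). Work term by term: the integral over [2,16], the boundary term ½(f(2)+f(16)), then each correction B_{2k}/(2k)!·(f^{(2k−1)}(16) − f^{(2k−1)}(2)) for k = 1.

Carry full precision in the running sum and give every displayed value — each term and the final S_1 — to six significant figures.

∫_2^16 ln(x) dx evaluates to 28.9751.
Boundary: ½(f(2) + f(16)) = ½(0.693147 + 2.77259) = 1.73287.
Integral + boundary = 30.7080.
k=1: B_{2}/(2)! × [f^{(1)}(16) − f^{(1)}(2)] = 1/12 × (0.0625000 − 0.500000) = -0.0364583.

S_1 ≈ 30.6715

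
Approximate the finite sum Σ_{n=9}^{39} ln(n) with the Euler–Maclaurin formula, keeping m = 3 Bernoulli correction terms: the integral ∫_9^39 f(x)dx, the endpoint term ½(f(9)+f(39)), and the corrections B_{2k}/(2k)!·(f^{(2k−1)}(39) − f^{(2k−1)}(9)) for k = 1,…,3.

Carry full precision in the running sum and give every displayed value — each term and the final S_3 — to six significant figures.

S_3 ≈ 96.0272

∫_9^39 ln(x) dx evaluates to 93.1039.
½[f(9) + f(39)] = ½[2.19722 + 3.66356] = 2.93039.
Running total after boundary: 96.0343.
Order-1 term: 1/12 · (0.0256410 − 0.111111) = -0.00712251.
Running total after k=1: 96.0272.
Order-2 term: −1/720 · (3.37160e-05 − 0.00274348) = 3.76357e-06.
Running total after k=2: 96.0272.
Order-3 term: 1/30240 · (2.66004e-07 − 0.000406442) = -1.34317e-08.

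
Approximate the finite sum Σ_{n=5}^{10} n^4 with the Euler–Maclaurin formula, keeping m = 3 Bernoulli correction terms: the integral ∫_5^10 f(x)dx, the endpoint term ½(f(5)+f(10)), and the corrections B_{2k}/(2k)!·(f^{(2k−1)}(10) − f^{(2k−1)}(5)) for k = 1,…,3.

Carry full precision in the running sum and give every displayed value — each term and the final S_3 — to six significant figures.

S_3 ≈ 24979.0

Integral: ∫_5^10 x^4 dx = 19375.0.
Boundary: ½(f(5) + f(10)) = ½(625.000 + 10000.0) = 5312.50.
Running total after boundary: 24687.5.
k=1: B_{2}/(2)! × [f^{(1)}(10) − f^{(1)}(5)] = 1/12 × (4000.00 − 500.000) = 291.667.
Running total after k=1: 24979.2.
k=2: B_{4}/(4)! × [f^{(3)}(10) − f^{(3)}(5)] = −1/720 × (240.000 − 120.000) = -0.166667.
Running total after k=2: 24979.0.
k=3: B_{6}/(6)! × [f^{(5)}(10) − f^{(5)}(5)] = 1/30240 × (0.00000 − 0.00000) = 0.00000.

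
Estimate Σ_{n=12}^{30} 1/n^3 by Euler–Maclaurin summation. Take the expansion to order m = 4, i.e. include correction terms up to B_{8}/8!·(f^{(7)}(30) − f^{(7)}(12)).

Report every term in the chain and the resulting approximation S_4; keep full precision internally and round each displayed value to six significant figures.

∫_12^30 1/x^3 dx evaluates to 0.00291667.
Boundary: ½(f(12) + f(30)) = ½(0.000578704 + 3.70370e-05) = 0.000307870.
Running total after boundary: 0.00322454.
Correction k=1: B_{2}/2! · (f^{(1)}(30) − f^{(1)}(12)) = 1/12 · (-3.70370e-06 − (-0.000144676)) = 1.17477e-05.
Partial sum through k=1: 0.00323628.
Correction k=2: B_{4}/4! · (f^{(3)}(30) − f^{(3)}(12)) = −1/720 · (-8.23045e-08 − (-2.00939e-05)) = -2.77939e-08.
Partial sum through k=2: 0.00323626.
Correction k=3: B_{6}/6! · (f^{(5)}(30) − f^{(5)}(12)) = 1/30240 · (-3.84088e-09 − (-5.86071e-06)) = 1.93680e-10.
Partial sum through k=3: 0.00323626.
Correction k=4: B_{8}/8! · (f^{(7)}(30) − f^{(7)}(12)) = −1/1209600 · (-3.07270e-10 − (-2.93036e-06)) = -2.42233e-12.

S_4 ≈ 0.00323626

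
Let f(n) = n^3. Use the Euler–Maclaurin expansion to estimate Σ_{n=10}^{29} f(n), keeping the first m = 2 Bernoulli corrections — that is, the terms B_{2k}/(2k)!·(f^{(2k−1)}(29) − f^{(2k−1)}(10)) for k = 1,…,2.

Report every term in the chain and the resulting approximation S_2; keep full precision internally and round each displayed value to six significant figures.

Integral: ∫_10^29 x^3 dx = 174320.
Boundary: ½(f(10) + f(29)) = ½(1000.00 + 24389.0) = 12694.5.
Running total after boundary: 187015.
Correction k=1: B_{2}/2! · (f^{(1)}(29) − f^{(1)}(10)) = 1/12 · (2523.00 − 300.000) = 185.250.
Running total after k=1: 187200.
Correction k=2: B_{4}/4! · (f^{(3)}(29) − f^{(3)}(10)) = −1/720 · (6.00000 − 6.00000) = 0.00000.

S_2 ≈ 187200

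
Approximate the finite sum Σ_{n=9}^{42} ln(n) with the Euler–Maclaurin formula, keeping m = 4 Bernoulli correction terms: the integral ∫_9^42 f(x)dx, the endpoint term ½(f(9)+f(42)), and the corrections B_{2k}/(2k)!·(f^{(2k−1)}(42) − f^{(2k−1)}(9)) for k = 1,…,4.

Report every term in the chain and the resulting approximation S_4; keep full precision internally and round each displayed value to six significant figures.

S_4 ≈ 107.167

Integral: ∫_9^42 ln(x) dx = 104.207.
½[f(9) + f(42)] = ½[2.19722 + 3.73767] = 2.96745.
So far: 107.175.
Order-1 term: 1/12 · (0.0238095 − 0.111111) = -0.00727513.
Running total after k=1: 107.167.
Order-2 term: −1/720 · (2.69949e-05 − 0.00274348) = 3.77290e-06.
Running total after k=2: 107.167.
Order-3 term: 1/30240 · (1.83639e-07 − 0.000406442) = -1.34345e-08.
Running total after k=3: 107.167.
Order-4 term: −1/1209600 · (3.12311e-09 − 0.000150534) = 1.24447e-10.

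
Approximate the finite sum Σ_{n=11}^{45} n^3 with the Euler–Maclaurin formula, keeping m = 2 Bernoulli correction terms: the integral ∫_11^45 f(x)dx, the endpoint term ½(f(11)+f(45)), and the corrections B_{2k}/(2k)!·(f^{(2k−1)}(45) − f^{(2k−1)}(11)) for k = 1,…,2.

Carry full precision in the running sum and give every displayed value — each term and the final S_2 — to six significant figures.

Integral: ∫_11^45 x^3 dx = 1.02150e+06.
½[f(11) + f(45)] = ½[1331.00 + 91125.0] = 46228.0.
So far: 1.06772e+06.
k=1: B_{2}/(2)! × [f^{(1)}(45) − f^{(1)}(11)] = 1/12 × (6075.00 − 363.000) = 476.000.
Running total after k=1: 1.06820e+06.
k=2: B_{4}/(4)! × [f^{(3)}(45) − f^{(3)}(11)] = −1/720 × (6.00000 − 6.00000) = 0.00000.

S_2 ≈ 1.06820e+06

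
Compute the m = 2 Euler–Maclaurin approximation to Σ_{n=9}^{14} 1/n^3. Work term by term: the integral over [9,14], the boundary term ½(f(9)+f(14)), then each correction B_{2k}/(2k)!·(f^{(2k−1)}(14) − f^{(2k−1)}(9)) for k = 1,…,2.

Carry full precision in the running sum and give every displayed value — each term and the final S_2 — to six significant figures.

S_2 ≈ 0.00452136

The integral term ∫_9^14 1/x^3 dx = 0.00362182.
Endpoint term: (f(9) + f(14))/2 = (0.00137174 + 0.000364431)/2 = 0.000868087.
Running total after boundary: 0.00448991.
k=1: B_{2}/(2)! × [f^{(1)}(14) − f^{(1)}(9)] = 1/12 × (-7.80925e-05 − (-0.000457247)) = 3.15962e-05.
Partial sum through k=1: 0.00452150.
k=2: B_{4}/(4)! × [f^{(3)}(14) − f^{(3)}(9)] = −1/720 × (-7.96862e-06 − (-0.000112901)) = -1.45739e-07.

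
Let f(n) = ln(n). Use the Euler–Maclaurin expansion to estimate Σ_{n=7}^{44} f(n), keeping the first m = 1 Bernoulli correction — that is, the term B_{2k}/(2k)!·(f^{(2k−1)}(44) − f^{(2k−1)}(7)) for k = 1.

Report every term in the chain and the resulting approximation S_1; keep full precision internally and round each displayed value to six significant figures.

S_1 ≈ 118.738

Integral: ∫_7^44 ln(x) dx = 115.883.
½[f(7) + f(44)] = ½[1.94591 + 3.78419] = 2.86505.
Running total after boundary: 118.748.
Correction k=1: B_{2}/2! · (f^{(1)}(44) − f^{(1)}(7)) = 1/12 · (0.0227273 − 0.142857) = -0.0100108.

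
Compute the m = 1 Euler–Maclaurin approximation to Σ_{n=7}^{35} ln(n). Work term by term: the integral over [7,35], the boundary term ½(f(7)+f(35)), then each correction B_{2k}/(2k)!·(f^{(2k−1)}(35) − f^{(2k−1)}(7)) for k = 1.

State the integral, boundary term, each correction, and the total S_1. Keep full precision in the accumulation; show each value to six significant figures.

∫_7^35 ln(x) dx evaluates to 82.8158.
Endpoint term: (f(7) + f(35))/2 = (1.94591 + 3.55535)/2 = 2.75063.
Integral + boundary = 85.5664.
k=1: B_{2}/(2)! × [f^{(1)}(35) − f^{(1)}(7)] = 1/12 × (0.0285714 − 0.142857) = -0.00952381.

S_1 ≈ 85.5569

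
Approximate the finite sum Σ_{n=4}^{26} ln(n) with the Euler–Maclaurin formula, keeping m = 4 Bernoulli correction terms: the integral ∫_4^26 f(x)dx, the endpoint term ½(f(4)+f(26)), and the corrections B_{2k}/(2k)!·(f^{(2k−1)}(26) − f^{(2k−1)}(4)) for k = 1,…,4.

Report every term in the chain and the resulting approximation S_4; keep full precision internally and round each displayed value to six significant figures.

The integral term ∫_4^26 ln(x) dx = 57.1653.
Endpoint term: (f(4) + f(26))/2 = (1.38629 + 3.25810)/2 = 2.32220.
Running total after boundary: 59.4875.
k=1: B_{2}/(2)! × [f^{(1)}(26) − f^{(1)}(4)] = 1/12 × (0.0384615 − 0.250000) = -0.0176282.
Partial sum through k=1: 59.4699.
k=2: B_{4}/(4)! × [f^{(3)}(26) − f^{(3)}(4)] = −1/720 × (0.000113792 − 0.0312500) = 4.32447e-05.
Partial sum through k=2: 59.4699.
k=3: B_{6}/(6)! × [f^{(5)}(26) − f^{(5)}(4)] = 1/30240 × (2.01997e-06 − 0.0234375) = -7.74983e-07.
Partial sum through k=3: 59.4699.
k=4: B_{8}/(8)! × [f^{(7)}(26) − f^{(7)}(4)] = −1/1209600 × (8.96436e-08 − 0.0439453) = 3.63304e-08.

S_4 ≈ 59.4699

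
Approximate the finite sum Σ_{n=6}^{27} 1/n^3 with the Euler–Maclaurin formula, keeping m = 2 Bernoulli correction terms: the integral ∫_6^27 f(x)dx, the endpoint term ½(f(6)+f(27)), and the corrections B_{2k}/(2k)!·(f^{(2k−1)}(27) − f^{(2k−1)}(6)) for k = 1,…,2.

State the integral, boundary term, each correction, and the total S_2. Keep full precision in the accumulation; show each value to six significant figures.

S_2 ≈ 0.0157339

The integral term ∫_6^27 1/x^3 dx = 0.0132030.
Endpoint term: (f(6) + f(27))/2 = (0.00462963 + 5.08053e-05)/2 = 0.00234022.
Running total after boundary: 0.0155432.
k=1: B_{2}/(2)! × [f^{(1)}(27) − f^{(1)}(6)] = 1/12 × (-5.64503e-06 − (-0.00231481)) = 0.000192431.
Running total after k=1: 0.0157357.
k=2: B_{4}/(4)! × [f^{(3)}(27) − f^{(3)}(6)] = −1/720 × (-1.54870e-07 − (-0.00128601)) = -1.78591e-06.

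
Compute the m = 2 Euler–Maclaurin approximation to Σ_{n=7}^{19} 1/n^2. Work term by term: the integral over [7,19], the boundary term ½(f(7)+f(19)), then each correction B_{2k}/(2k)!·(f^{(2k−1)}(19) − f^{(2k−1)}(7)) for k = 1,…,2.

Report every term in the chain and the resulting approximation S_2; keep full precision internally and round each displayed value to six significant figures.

S_2 ≈ 0.102274

∫_7^19 1/x^2 dx evaluates to 0.0902256.
Endpoint term: (f(7) + f(19))/2 = (0.0204082 + 0.00277008)/2 = 0.0115891.
Running total after boundary: 0.101815.
k=1: B_{2}/(2)! × [f^{(1)}(19) − f^{(1)}(7)] = 1/12 × (-0.000291588 − (-0.00583090)) = 0.000461610.
After k=1: 0.102276.
k=2: B_{4}/(4)! × [f^{(3)}(19) − f^{(3)}(7)] = −1/720 × (-9.69267e-06 − (-0.00142798)) = -1.96984e-06.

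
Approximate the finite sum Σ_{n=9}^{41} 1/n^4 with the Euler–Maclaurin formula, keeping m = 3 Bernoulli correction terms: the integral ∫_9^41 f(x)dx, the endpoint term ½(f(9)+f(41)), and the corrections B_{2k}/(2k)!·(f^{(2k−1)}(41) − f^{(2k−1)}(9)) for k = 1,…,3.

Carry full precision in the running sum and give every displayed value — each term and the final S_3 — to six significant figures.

The integral term ∫_9^41 1/x^4 dx = 0.000452411.
Endpoint term: (f(9) + f(41))/2 = (0.000152416 + 3.53887e-07)/2 = 7.63848e-05.
So far: 0.000528796.
k=1: B_{2}/(2)! × [f^{(1)}(41) − f^{(1)}(9)] = 1/12 × (-3.45256e-08 − (-6.77404e-05)) = 5.64215e-06.
After k=1: 0.000534438.
k=2: B_{4}/(4)! × [f^{(3)}(41) − f^{(3)}(9)] = −1/720 × (-6.16161e-10 − (-2.50890e-05)) = -3.48450e-08.
After k=2: 0.000534403.
k=3: B_{6}/(6)! × [f^{(5)}(41) − f^{(5)}(9)] = 1/30240 × (-2.05265e-11 − (-1.73455e-05)) = 5.73594e-10.

S_3 ≈ 0.000534404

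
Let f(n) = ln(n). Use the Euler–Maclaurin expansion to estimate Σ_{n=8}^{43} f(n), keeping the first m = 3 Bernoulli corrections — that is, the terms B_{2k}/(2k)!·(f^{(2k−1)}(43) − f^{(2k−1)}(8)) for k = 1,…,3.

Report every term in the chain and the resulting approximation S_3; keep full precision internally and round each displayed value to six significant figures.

S_3 ≈ 113.008

The integral term ∫_8^43 ln(x) dx = 110.096.
½[f(8) + f(43)] = ½[2.07944 + 3.76120] = 2.92032.
So far: 113.016.
k=1: B_{2}/(2)! × [f^{(1)}(43) − f^{(1)}(8)] = 1/12 × (0.0232558 − 0.125000) = -0.00847868.
Partial sum through k=1: 113.008.
k=2: B_{4}/(4)! × [f^{(3)}(43) − f^{(3)}(8)] = −1/720 × (2.51550e-05 − 0.00390625) = 5.39041e-06.
Partial sum through k=2: 113.008.
k=3: B_{6}/(6)! × [f^{(5)}(43) − f^{(5)}(8)] = 1/30240 × (1.63256e-07 − 0.000732422) = -2.42149e-08.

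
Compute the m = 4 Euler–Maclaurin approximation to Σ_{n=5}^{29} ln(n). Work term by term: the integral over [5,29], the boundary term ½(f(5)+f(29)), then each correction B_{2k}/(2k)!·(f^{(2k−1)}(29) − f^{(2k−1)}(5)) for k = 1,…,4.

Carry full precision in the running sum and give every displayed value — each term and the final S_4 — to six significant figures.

∫_5^29 ln(x) dx evaluates to 65.6044.
Boundary: ½(f(5) + f(29)) = ½(1.60944 + 3.36730) = 2.48837.
Integral + boundary = 68.0928.
Order-1 term: 1/12 · (0.0344828 − 0.200000) = -0.0137931.
After k=1: 68.0790.
Order-2 term: −1/720 · (8.20042e-05 − 0.0160000) = 2.21083e-05.
After k=2: 68.0790.
Order-3 term: 1/30240 · (1.17010e-06 − 0.00768000) = -2.53930e-07.
After k=3: 68.0790.
Order-4 term: −1/1209600 · (4.17394e-08 − 0.00921600) = 7.61901e-09.

S_4 ≈ 68.0790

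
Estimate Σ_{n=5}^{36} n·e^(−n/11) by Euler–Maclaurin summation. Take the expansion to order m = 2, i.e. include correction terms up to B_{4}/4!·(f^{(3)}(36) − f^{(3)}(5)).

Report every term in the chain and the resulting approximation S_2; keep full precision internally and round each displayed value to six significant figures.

S_2 ≈ 94.3509

The integral term ∫_5^36 x·e^(−x/11) dx = 92.1178.
Endpoint term: (f(5) + f(36))/2 = (3.17368 + 1.36450)/2 = 2.26909.
So far: 94.3869.
Order-1 term: 1/12 · (-0.0861430 − 0.346220) = -0.0360302.
Running total after k=1: 94.3509.
Order-2 term: −1/720 · (-8.54311e-05 − 0.0133528) = 1.86643e-05.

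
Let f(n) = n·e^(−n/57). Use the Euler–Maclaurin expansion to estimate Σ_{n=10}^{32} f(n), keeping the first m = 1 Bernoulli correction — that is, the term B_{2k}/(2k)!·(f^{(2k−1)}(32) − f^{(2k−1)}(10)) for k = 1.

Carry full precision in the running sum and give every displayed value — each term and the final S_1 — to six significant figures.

S_1 ≈ 324.086

Integral: ∫_10^32 x·e^(−x/57) dx = 310.801.
½[f(10) + f(32)] = ½[8.39089 + 18.2531] = 13.3220.
So far: 324.123.
Order-1 term: 1/12 · (0.250179 − 0.691880) = -0.0368085.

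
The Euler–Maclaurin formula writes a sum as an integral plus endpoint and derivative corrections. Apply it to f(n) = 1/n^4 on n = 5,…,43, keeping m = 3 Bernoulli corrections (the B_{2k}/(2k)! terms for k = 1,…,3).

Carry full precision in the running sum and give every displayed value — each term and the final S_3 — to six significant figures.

S_3 ≈ 0.00356727

Integral: ∫_5^43 1/x^4 dx = 0.00266247.
Endpoint term: (f(5) + f(43))/2 = (0.00160000 + 2.92500e-07)/2 = 0.000800146.
So far: 0.00346262.
k=1: B_{2}/(2)! × [f^{(1)}(43) − f^{(1)}(5)] = 1/12 × (-2.72093e-08 − (-0.00128000)) = 0.000106664.
After k=1: 0.00356928.
k=2: B_{4}/(4)! × [f^{(3)}(43) − f^{(3)}(5)] = −1/720 × (-4.41471e-10 − (-0.00153600)) = -2.13333e-06.
After k=2: 0.00356715.
k=3: B_{6}/(6)! × [f^{(5)}(43) − f^{(5)}(5)] = 1/30240 × (-1.33707e-11 − (-0.00344064)) = 1.13778e-07.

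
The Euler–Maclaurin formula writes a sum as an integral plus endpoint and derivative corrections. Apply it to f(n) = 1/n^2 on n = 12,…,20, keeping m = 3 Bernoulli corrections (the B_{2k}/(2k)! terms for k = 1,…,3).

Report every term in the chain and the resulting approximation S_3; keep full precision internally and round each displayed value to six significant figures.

S_3 ≈ 0.0381310

The integral term ∫_12^20 1/x^2 dx = 0.0333333.
½[f(12) + f(20)] = ½[0.00694444 + 0.00250000] = 0.00472222.
Integral + boundary = 0.0380556.
Correction k=1: B_{2}/2! · (f^{(1)}(20) − f^{(1)}(12)) = 1/12 · (-0.000250000 − (-0.00115741)) = 7.56173e-05.
After k=1: 0.0381312.
Correction k=2: B_{4}/4! · (f^{(3)}(20) − f^{(3)}(12)) = −1/720 · (-7.50000e-06 − (-9.64506e-05)) = -1.23543e-07.
After k=2: 0.0381310.
Correction k=3: B_{6}/6! · (f^{(5)}(20) − f^{(5)}(12)) = 1/30240 · (-5.62500e-07 − (-2.00939e-05)) = 6.45879e-10.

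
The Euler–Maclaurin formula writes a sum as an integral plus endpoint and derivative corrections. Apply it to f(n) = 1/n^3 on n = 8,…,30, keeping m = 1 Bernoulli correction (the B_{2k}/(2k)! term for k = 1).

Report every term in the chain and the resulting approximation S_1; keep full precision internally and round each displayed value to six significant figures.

Integral: ∫_8^30 1/x^3 dx = 0.00725694.
½[f(8) + f(30)] = ½[0.00195312 + 3.70370e-05] = 0.000995081.
So far: 0.00825203.
Order-1 term: 1/12 · (-3.70370e-06 − (-0.000732422)) = 6.07265e-05.

S_1 ≈ 0.00831275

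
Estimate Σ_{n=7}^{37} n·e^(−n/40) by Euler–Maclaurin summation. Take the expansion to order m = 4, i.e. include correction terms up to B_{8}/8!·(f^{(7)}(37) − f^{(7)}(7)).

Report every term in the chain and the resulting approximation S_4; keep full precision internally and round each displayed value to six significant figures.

S_4 ≈ 367.081

The integral term ∫_7^37 x·e^(−x/40) dx = 356.862.
½[f(7) + f(37)] = ½[5.87620 + 14.6717] = 10.2739.
Integral + boundary = 367.136.
Order-1 term: 1/12 · (0.0297399 − 0.692552) = -0.0552343.
After k=1: 367.081.
Order-2 term: −1/720 · (0.000514252 − 0.00148217) = 1.34433e-06.
After k=2: 367.081.
Order-3 term: 1/30240 · (6.31197e-07 − 1.58218e-06) = -3.14478e-11.
After k=3: 367.081.
Order-4 term: −1/1209600 · (5.88117e-10 − 1.39875e-09) = 6.70169e-16.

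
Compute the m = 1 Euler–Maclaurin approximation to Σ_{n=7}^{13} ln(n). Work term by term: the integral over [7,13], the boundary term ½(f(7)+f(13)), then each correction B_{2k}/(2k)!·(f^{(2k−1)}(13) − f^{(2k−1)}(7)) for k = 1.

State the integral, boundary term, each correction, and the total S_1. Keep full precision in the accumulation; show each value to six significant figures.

S_1 ≈ 15.9729

Integral: ∫_7^13 ln(x) dx = 13.7230.
Boundary: ½(f(7) + f(13)) = ½(1.94591 + 2.56495) = 2.25543.
Running total after boundary: 15.9784.
k=1: B_{2}/(2)! × [f^{(1)}(13) − f^{(1)}(7)] = 1/12 × (0.0769231 − 0.142857) = -0.00549451.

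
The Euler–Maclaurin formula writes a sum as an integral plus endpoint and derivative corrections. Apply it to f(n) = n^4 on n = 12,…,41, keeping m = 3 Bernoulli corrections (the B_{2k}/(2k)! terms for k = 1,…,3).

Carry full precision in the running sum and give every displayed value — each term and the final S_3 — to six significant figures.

The integral term ∫_12^41 x^4 dx = 2.31215e+07.
Endpoint term: (f(12) + f(41))/2 = (20736.0 + 2.82576e+06)/2 = 1.42325e+06.
Integral + boundary = 2.45447e+07.
Order-1 term: 1/12 · (275684 − 6912.00) = 22397.7.
Partial sum through k=1: 2.45671e+07.
Order-2 term: −1/720 · (984.000 − 288.000) = -0.966667.
Partial sum through k=2: 2.45671e+07.
Order-3 term: 1/30240 · (0.00000 − 0.00000) = 0.00000.

S_3 ≈ 2.45671e+07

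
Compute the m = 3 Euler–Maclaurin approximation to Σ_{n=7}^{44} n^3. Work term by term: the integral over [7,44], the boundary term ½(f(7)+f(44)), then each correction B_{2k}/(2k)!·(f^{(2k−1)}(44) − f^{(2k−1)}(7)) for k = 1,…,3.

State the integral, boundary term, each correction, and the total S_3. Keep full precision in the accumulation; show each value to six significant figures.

The integral term ∫_7^44 x^3 dx = 936424.
Boundary: ½(f(7) + f(44)) = ½(343.000 + 85184.0) = 42763.5.
So far: 979187.
k=1: B_{2}/(2)! × [f^{(1)}(44) − f^{(1)}(7)] = 1/12 × (5808.00 − 147.000) = 471.750.
Partial sum through k=1: 979659.
k=2: B_{4}/(4)! × [f^{(3)}(44) − f^{(3)}(7)] = −1/720 × (6.00000 − 6.00000) = 0.00000.
Partial sum through k=2: 979659.
k=3: B_{6}/(6)! × [f^{(5)}(44) − f^{(5)}(7)] = 1/30240 × (0.00000 − 0.00000) = 0.00000.

S_3 ≈ 979659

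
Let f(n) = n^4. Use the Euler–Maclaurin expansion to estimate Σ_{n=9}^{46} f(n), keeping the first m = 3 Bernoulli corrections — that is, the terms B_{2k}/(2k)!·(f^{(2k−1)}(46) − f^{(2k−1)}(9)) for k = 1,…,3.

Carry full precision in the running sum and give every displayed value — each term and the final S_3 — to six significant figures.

S_3 ≈ 4.34550e+07

The integral term ∫_9^46 x^4 dx = 4.11808e+07.
½[f(9) + f(46)] = ½[6561.00 + 4.47746e+06] = 2.24201e+06.
So far: 4.34228e+07.
Correction k=1: B_{2}/2! · (f^{(1)}(46) − f^{(1)}(9)) = 1/12 · (389344 − 2916.00) = 32202.3.
After k=1: 4.34550e+07.
Correction k=2: B_{4}/4! · (f^{(3)}(46) − f^{(3)}(9)) = −1/720 · (1104.00 − 216.000) = -1.23333.
After k=2: 4.34550e+07.
Correction k=3: B_{6}/6! · (f^{(5)}(46) − f^{(5)}(9)) = 1/30240 · (0.00000 − 0.00000) = 0.00000.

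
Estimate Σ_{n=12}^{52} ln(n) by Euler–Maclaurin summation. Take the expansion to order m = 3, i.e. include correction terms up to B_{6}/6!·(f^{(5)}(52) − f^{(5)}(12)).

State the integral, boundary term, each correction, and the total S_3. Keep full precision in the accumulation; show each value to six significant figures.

S_3 ≈ 138.859

∫_12^52 ln(x) dx evaluates to 135.646.
Boundary: ½(f(12) + f(52)) = ½(2.48491 + 3.95124) = 3.21808.
Running total after boundary: 138.864.
k=1: B_{2}/(2)! × [f^{(1)}(52) − f^{(1)}(12)] = 1/12 × (0.0192308 − 0.0833333) = -0.00534188.
Partial sum through k=1: 138.859.
k=2: B_{4}/(4)! × [f^{(3)}(52) − f^{(3)}(12)] = −1/720 × (1.42239e-05 − 0.00115741) = 1.58775e-06.
Partial sum through k=2: 138.859.
k=3: B_{6}/(6)! × [f^{(5)}(52) − f^{(5)}(12)] = 1/30240 × (6.31240e-08 − 9.64506e-05) = -3.18742e-09.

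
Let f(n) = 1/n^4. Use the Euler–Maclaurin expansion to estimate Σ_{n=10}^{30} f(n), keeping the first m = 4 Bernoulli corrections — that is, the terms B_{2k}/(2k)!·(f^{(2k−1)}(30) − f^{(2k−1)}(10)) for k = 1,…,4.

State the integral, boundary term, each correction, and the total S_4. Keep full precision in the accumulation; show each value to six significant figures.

Integral: ∫_10^30 1/x^4 dx = 0.000320988.
Endpoint term: (f(10) + f(30))/2 = (0.000100000 + 1.23457e-06)/2 = 5.06173e-05.
Integral + boundary = 0.000371605.
Correction k=1: B_{2}/2! · (f^{(1)}(30) − f^{(1)}(10)) = 1/12 · (-1.64609e-07 − (-4.00000e-05)) = 3.31962e-06.
Running total after k=1: 0.000374925.
Correction k=2: B_{4}/4! · (f^{(3)}(30) − f^{(3)}(10)) = −1/720 · (-5.48697e-09 − (-1.20000e-05)) = -1.66590e-08.
Running total after k=2: 0.000374908.
Correction k=3: B_{6}/6! · (f^{(5)}(30) − f^{(5)}(10)) = 1/30240 · (-3.41411e-10 − (-6.72000e-06)) = 2.22211e-10.
Running total after k=3: 0.000374908.
Correction k=4: B_{8}/8! · (f^{(7)}(30) − f^{(7)}(10)) = −1/1209600 · (-3.41411e-11 − (-6.04800e-06)) = -4.99997e-12.

S_4 ≈ 0.000374908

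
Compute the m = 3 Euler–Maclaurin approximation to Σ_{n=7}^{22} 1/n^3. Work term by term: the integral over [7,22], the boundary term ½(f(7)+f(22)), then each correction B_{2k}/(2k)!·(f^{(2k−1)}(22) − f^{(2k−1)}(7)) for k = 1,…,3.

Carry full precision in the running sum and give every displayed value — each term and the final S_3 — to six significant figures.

Integral: ∫_7^22 1/x^3 dx = 0.00917102.
½[f(7) + f(22)] = ½[0.00291545 + 9.39144e-05] = 0.00150468.
Integral + boundary = 0.0106757.
k=1: B_{2}/(2)! × [f^{(1)}(22) − f^{(1)}(7)] = 1/12 × (-1.28065e-05 − (-0.00124948)) = 0.000103056.
Partial sum through k=1: 0.0107788.
k=2: B_{4}/(4)! × [f^{(3)}(22) − f^{(3)}(7)] = −1/720 × (-5.29194e-07 − (-0.000509992)) = -7.07587e-07.
Partial sum through k=2: 0.0107781.
k=3: B_{6}/(6)! × [f^{(5)}(22) − f^{(5)}(7)] = 1/30240 × (-4.59218e-08 − (-0.000437136)) = 1.44540e-08.

S_3 ≈ 0.0107781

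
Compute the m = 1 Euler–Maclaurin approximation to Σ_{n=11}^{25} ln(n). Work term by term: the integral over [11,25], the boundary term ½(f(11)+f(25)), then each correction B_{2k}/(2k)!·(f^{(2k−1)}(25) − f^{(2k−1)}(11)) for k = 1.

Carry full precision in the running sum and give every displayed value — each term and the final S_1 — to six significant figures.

Integral: ∫_11^25 ln(x) dx = 40.0950.
Boundary: ½(f(11) + f(25)) = ½(2.39790 + 3.21888) = 2.80839.
So far: 42.9034.
Correction k=1: B_{2}/2! · (f^{(1)}(25) − f^{(1)}(11)) = 1/12 · (0.0400000 − 0.0909091) = -0.00424242.

S_1 ≈ 42.8992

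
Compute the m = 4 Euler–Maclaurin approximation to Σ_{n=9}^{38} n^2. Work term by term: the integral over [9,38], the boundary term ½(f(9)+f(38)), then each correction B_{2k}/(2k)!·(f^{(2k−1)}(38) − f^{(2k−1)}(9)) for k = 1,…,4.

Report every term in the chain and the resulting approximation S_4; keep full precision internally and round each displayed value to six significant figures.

S_4 ≈ 18815.0

∫_9^38 x^2 dx evaluates to 18047.7.
Boundary: ½(f(9) + f(38)) = ½(81.0000 + 1444.00) = 762.500.
Running total after boundary: 18810.2.
Correction k=1: B_{2}/2! · (f^{(1)}(38) − f^{(1)}(9)) = 1/12 · (76.0000 − 18.0000) = 4.83333.
Running total after k=1: 18815.0.
Correction k=2: B_{4}/4! · (f^{(3)}(38) − f^{(3)}(9)) = −1/720 · (0.00000 − 0.00000) = 0.00000.
Running total after k=2: 18815.0.
Correction k=3: B_{6}/6! · (f^{(5)}(38) − f^{(5)}(9)) = 1/30240 · (0.00000 − 0.00000) = 0.00000.
Running total after k=3: 18815.0.
Correction k=4: B_{8}/8! · (f^{(7)}(38) − f^{(7)}(9)) = −1/1209600 · (0.00000 − 0.00000) = 0.00000.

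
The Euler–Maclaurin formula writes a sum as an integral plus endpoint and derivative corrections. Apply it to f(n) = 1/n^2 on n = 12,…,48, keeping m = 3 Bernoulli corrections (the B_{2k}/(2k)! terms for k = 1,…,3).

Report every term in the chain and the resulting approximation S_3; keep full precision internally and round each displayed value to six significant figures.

S_3 ≈ 0.0662840

The integral term ∫_12^48 1/x^2 dx = 0.0625000.
½[f(12) + f(48)] = ½[0.00694444 + 0.000434028] = 0.00368924.
Running total after boundary: 0.0661892.
Correction k=1: B_{2}/2! · (f^{(1)}(48) − f^{(1)}(12)) = 1/12 · (-1.80845e-05 − (-0.00115741)) = 9.49436e-05.
After k=1: 0.0662842.
Correction k=2: B_{4}/4! · (f^{(3)}(48) − f^{(3)}(12)) = −1/720 · (-9.41901e-08 − (-9.64506e-05)) = -1.33828e-07.
After k=2: 0.0662840.
Correction k=3: B_{6}/6! · (f^{(5)}(48) − f^{(5)}(12)) = 1/30240 · (-1.22643e-09 − (-2.00939e-05)) = 6.64440e-10.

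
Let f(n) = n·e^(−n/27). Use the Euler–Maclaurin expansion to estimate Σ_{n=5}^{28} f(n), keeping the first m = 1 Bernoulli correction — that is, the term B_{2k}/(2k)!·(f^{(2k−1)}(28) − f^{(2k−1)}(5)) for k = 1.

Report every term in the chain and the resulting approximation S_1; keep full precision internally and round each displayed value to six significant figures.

Integral: ∫_5^28 x·e^(−x/27) dx = 191.503.
½[f(5) + f(28)] = ½[4.15475 + 9.92610] = 7.04043.
Integral + boundary = 198.544.
Correction k=1: B_{2}/2! · (f^{(1)}(28) − f^{(1)}(5)) = 1/12 · (-0.0131298 − 0.677071) = -0.0575167.

S_1 ≈ 198.486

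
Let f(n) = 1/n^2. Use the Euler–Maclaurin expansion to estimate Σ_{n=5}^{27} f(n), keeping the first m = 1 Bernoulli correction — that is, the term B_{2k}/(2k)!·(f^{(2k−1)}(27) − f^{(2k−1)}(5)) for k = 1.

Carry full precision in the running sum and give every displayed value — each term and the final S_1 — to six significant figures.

S_1 ≈ 0.184974

∫_5^27 1/x^2 dx evaluates to 0.162963.
Endpoint term: (f(5) + f(27))/2 = (0.0400000 + 0.00137174)/2 = 0.0206859.
Integral + boundary = 0.183649.
Correction k=1: B_{2}/2! · (f^{(1)}(27) − f^{(1)}(5)) = 1/12 · (-0.000101611 − (-0.0160000)) = 0.00132487.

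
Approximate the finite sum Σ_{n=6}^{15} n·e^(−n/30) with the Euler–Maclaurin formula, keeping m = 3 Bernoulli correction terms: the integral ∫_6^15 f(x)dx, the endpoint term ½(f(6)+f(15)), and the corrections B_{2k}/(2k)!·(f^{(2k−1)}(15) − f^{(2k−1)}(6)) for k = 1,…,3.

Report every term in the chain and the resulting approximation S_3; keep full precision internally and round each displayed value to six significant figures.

The integral term ∫_6^15 x·e^(−x/30) dx = 65.4128.
Endpoint term: (f(6) + f(15))/2 = (4.91238 + 9.09796)/2 = 7.00517.
Running total after boundary: 72.4180.
Order-1 term: 1/12 · (0.303265 − 0.654985) = -0.0293099.
Partial sum through k=1: 72.3887.
Order-2 term: −1/720 · (0.00168481 − 0.00254716) = 1.19772e-06.
Partial sum through k=2: 72.3887.
Order-3 term: 1/30240 · (3.36961e-06 − 4.85174e-06) = -4.90120e-11.

S_3 ≈ 72.3887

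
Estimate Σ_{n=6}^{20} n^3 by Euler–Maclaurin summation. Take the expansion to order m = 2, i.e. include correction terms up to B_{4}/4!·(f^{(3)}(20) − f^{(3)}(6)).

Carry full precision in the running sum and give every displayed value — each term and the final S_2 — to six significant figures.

∫_6^20 x^3 dx evaluates to 39676.0.
Endpoint term: (f(6) + f(20))/2 = (216.000 + 8000.00)/2 = 4108.00.
Integral + boundary = 43784.0.
Order-1 term: 1/12 · (1200.00 − 108.000) = 91.0000.
Running total after k=1: 43875.0.
Order-2 term: −1/720 · (6.00000 − 6.00000) = 0.00000.

S_2 ≈ 43875.0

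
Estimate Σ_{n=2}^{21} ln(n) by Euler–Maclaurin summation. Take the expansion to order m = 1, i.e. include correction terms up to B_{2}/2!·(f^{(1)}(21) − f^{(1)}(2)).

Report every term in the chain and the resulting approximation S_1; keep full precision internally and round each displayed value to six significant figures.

The integral term ∫_2^21 ln(x) dx = 43.5487.
½[f(2) + f(21)] = ½[0.693147 + 3.04452] = 1.86883.
Running total after boundary: 45.4175.
Order-1 term: 1/12 · (0.0476190 − 0.500000) = -0.0376984.

S_1 ≈ 45.3798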